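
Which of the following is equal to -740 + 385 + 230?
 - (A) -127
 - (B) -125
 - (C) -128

First: -740 + 385 = -355
Then: -355 + 230 = -125
B) -125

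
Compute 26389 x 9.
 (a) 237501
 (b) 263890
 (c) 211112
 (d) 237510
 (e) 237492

26389 * 9 = 237501
a) 237501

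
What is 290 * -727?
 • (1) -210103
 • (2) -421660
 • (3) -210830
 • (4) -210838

290 * -727 = -210830
3) -210830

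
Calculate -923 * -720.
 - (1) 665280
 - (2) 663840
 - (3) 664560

-923 * -720 = 664560
3) 664560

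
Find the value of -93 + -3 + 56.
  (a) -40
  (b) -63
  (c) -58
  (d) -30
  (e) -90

First: -93 + -3 = -96
Then: -96 + 56 = -40
a) -40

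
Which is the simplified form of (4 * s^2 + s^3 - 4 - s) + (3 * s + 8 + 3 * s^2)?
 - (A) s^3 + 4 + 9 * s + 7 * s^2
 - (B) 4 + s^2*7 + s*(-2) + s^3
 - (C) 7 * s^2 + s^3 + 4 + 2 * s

Adding the polynomials and combining like terms:
(4*s^2 + s^3 - 4 - s) + (3*s + 8 + 3*s^2)
= 7 * s^2 + s^3 + 4 + 2 * s
C) 7 * s^2 + s^3 + 4 + 2 * s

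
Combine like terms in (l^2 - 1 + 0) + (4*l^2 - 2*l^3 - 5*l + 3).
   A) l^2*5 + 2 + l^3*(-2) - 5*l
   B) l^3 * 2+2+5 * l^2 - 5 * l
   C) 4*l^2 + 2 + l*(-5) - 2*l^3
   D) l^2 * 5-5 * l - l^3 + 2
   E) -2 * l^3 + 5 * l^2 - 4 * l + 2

Adding the polynomials and combining like terms:
(l^2 - 1 + 0) + (4*l^2 - 2*l^3 - 5*l + 3)
= l^2*5 + 2 + l^3*(-2) - 5*l
A) l^2*5 + 2 + l^3*(-2) - 5*l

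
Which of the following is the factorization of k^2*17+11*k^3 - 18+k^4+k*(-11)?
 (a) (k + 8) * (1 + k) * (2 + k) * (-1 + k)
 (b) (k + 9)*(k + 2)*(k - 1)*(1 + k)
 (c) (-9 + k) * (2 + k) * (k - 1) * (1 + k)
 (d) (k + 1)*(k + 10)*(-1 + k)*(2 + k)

We need to factor k^2*17+11*k^3 - 18+k^4+k*(-11).
The factored form is (k + 9)*(k + 2)*(k - 1)*(1 + k).
b) (k + 9)*(k + 2)*(k - 1)*(1 + k)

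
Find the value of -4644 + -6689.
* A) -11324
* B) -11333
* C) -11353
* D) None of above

-4644 + -6689 = -11333
B) -11333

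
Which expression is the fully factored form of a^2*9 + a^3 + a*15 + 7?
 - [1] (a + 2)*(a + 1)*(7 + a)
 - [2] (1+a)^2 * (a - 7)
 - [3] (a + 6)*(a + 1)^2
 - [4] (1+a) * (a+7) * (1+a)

We need to factor a^2*9 + a^3 + a*15 + 7.
The factored form is (1+a) * (a+7) * (1+a).
4) (1+a) * (a+7) * (1+a)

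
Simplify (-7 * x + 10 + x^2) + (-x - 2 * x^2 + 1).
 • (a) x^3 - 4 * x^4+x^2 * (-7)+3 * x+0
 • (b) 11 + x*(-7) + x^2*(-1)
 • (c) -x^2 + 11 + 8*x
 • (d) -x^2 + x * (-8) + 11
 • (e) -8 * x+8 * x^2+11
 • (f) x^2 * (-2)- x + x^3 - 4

Adding the polynomials and combining like terms:
(-7*x + 10 + x^2) + (-x - 2*x^2 + 1)
= -x^2 + x * (-8) + 11
d) -x^2 + x * (-8) + 11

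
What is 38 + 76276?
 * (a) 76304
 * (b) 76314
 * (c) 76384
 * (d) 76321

38 + 76276 = 76314
b) 76314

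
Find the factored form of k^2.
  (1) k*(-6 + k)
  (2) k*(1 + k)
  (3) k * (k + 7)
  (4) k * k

We need to factor k^2.
The factored form is k * k.
4) k * k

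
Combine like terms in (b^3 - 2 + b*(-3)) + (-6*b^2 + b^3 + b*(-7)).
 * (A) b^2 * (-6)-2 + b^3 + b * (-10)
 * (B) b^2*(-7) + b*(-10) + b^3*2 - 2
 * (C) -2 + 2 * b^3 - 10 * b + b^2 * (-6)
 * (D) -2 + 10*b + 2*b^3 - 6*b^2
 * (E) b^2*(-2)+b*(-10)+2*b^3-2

Adding the polynomials and combining like terms:
(b^3 - 2 + b*(-3)) + (-6*b^2 + b^3 + b*(-7))
= -2 + 2 * b^3 - 10 * b + b^2 * (-6)
C) -2 + 2 * b^3 - 10 * b + b^2 * (-6)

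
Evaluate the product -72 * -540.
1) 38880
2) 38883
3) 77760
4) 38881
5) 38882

-72 * -540 = 38880
1) 38880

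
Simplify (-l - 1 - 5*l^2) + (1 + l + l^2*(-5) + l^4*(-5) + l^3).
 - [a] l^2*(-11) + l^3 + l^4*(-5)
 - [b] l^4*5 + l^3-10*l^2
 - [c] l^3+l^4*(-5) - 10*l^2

Adding the polynomials and combining like terms:
(-l - 1 - 5*l^2) + (1 + l + l^2*(-5) + l^4*(-5) + l^3)
= l^3+l^4*(-5) - 10*l^2
c) l^3+l^4*(-5) - 10*l^2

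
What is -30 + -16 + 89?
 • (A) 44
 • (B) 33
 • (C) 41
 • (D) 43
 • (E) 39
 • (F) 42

First: -30 + -16 = -46
Then: -46 + 89 = 43
D) 43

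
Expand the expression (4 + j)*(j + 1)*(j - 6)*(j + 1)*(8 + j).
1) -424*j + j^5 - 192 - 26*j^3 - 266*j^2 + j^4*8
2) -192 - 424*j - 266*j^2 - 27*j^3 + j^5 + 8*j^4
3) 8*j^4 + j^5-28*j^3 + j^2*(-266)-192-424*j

Expanding (4 + j)*(j + 1)*(j - 6)*(j + 1)*(8 + j):
= -192 - 424*j - 266*j^2 - 27*j^3 + j^5 + 8*j^4
2) -192 - 424*j - 266*j^2 - 27*j^3 + j^5 + 8*j^4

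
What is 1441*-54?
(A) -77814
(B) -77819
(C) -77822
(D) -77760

1441 * -54 = -77814
A) -77814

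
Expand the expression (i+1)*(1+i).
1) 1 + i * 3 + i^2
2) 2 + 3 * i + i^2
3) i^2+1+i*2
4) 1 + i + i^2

Expanding (i+1)*(1+i):
= i^2+1+i*2
3) i^2+1+i*2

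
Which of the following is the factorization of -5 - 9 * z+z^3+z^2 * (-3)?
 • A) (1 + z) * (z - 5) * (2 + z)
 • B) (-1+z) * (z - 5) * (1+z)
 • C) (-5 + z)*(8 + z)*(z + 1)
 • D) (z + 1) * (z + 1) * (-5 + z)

We need to factor -5 - 9 * z+z^3+z^2 * (-3).
The factored form is (z + 1) * (z + 1) * (-5 + z).
D) (z + 1) * (z + 1) * (-5 + z)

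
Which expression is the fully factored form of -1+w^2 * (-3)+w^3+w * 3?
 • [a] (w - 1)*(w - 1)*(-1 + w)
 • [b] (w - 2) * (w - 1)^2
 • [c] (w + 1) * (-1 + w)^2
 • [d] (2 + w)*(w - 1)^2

We need to factor -1+w^2 * (-3)+w^3+w * 3.
The factored form is (w - 1)*(w - 1)*(-1 + w).
a) (w - 1)*(w - 1)*(-1 + w)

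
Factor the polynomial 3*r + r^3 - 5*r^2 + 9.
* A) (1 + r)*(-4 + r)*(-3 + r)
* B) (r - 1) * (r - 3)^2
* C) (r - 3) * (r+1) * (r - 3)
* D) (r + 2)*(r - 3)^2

We need to factor 3*r + r^3 - 5*r^2 + 9.
The factored form is (r - 3) * (r+1) * (r - 3).
C) (r - 3) * (r+1) * (r - 3)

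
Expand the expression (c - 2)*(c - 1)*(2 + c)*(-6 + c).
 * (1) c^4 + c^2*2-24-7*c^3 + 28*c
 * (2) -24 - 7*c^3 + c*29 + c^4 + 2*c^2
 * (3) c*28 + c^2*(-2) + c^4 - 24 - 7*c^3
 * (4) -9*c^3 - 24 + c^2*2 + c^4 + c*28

Expanding (c - 2)*(c - 1)*(2 + c)*(-6 + c):
= c^4 + c^2*2-24-7*c^3 + 28*c
1) c^4 + c^2*2-24-7*c^3 + 28*c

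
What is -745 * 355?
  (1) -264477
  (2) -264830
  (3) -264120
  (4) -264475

-745 * 355 = -264475
4) -264475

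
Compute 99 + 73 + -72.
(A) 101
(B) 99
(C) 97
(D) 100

First: 99 + 73 = 172
Then: 172 + -72 = 100
D) 100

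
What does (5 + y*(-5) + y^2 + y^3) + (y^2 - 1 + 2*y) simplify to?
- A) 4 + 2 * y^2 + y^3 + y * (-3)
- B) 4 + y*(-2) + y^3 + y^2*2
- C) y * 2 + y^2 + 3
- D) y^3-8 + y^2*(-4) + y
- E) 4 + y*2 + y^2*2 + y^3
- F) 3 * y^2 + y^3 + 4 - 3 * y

Adding the polynomials and combining like terms:
(5 + y*(-5) + y^2 + y^3) + (y^2 - 1 + 2*y)
= 4 + 2 * y^2 + y^3 + y * (-3)
A) 4 + 2 * y^2 + y^3 + y * (-3)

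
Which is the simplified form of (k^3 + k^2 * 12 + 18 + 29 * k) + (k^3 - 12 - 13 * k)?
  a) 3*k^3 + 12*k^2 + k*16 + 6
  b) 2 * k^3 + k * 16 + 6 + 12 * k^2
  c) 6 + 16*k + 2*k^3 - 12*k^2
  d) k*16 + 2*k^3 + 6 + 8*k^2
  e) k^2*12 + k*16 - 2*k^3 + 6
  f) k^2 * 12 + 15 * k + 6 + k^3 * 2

Adding the polynomials and combining like terms:
(k^3 + k^2*12 + 18 + 29*k) + (k^3 - 12 - 13*k)
= 2 * k^3 + k * 16 + 6 + 12 * k^2
b) 2 * k^3 + k * 16 + 6 + 12 * k^2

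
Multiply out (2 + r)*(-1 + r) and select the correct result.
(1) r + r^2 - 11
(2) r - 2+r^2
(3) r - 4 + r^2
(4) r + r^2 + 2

Expanding (2 + r)*(-1 + r):
= r - 2+r^2
2) r - 2+r^2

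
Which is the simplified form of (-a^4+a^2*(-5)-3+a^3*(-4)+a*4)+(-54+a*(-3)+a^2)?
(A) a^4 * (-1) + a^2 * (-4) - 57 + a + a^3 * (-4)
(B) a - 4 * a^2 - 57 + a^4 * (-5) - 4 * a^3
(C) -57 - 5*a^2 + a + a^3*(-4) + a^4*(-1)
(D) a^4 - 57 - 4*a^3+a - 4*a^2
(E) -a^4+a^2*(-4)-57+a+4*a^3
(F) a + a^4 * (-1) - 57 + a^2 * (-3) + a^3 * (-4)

Adding the polynomials and combining like terms:
(-a^4 + a^2*(-5) - 3 + a^3*(-4) + a*4) + (-54 + a*(-3) + a^2)
= a^4 * (-1) + a^2 * (-4) - 57 + a + a^3 * (-4)
A) a^4 * (-1) + a^2 * (-4) - 57 + a + a^3 * (-4)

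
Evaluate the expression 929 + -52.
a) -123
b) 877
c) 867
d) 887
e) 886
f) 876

929 + -52 = 877
b) 877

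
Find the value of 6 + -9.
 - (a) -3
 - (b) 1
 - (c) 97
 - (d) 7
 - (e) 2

6 + -9 = -3
a) -3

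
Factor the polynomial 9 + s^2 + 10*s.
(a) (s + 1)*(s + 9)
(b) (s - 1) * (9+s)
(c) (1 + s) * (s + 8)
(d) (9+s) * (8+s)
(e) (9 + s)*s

We need to factor 9 + s^2 + 10*s.
The factored form is (s + 1)*(s + 9).
a) (s + 1)*(s + 9)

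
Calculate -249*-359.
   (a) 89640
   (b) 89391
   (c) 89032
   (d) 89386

-249 * -359 = 89391
b) 89391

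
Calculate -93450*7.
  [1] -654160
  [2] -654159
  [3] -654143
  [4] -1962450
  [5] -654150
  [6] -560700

-93450 * 7 = -654150
5) -654150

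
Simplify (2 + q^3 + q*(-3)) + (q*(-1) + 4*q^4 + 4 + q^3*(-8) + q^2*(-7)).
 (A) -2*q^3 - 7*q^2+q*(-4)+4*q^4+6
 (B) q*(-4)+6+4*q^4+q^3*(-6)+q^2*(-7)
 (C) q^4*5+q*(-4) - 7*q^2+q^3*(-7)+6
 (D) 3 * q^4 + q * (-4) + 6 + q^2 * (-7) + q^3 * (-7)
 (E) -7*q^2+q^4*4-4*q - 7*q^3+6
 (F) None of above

Adding the polynomials and combining like terms:
(2 + q^3 + q*(-3)) + (q*(-1) + 4*q^4 + 4 + q^3*(-8) + q^2*(-7))
= -7*q^2+q^4*4-4*q - 7*q^3+6
E) -7*q^2+q^4*4-4*q - 7*q^3+6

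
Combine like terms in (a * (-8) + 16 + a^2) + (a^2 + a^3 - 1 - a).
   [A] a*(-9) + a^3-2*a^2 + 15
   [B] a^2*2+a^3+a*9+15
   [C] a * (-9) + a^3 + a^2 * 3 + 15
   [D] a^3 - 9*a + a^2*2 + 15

Adding the polynomials and combining like terms:
(a*(-8) + 16 + a^2) + (a^2 + a^3 - 1 - a)
= a^3 - 9*a + a^2*2 + 15
D) a^3 - 9*a + a^2*2 + 15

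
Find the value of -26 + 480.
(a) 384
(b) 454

-26 + 480 = 454
b) 454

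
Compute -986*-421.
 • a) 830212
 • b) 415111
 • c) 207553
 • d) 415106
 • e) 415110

-986 * -421 = 415106
d) 415106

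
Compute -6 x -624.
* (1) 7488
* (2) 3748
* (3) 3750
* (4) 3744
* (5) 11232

-6 * -624 = 3744
4) 3744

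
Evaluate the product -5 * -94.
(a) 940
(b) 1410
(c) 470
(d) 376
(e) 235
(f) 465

-5 * -94 = 470
c) 470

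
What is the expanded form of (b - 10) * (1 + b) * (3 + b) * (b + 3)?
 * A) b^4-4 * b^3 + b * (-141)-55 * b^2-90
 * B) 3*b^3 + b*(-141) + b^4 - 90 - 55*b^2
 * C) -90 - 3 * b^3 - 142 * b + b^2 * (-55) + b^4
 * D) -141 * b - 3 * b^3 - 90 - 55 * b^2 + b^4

Expanding (b - 10) * (1 + b) * (3 + b) * (b + 3):
= -141 * b - 3 * b^3 - 90 - 55 * b^2 + b^4
D) -141 * b - 3 * b^3 - 90 - 55 * b^2 + b^4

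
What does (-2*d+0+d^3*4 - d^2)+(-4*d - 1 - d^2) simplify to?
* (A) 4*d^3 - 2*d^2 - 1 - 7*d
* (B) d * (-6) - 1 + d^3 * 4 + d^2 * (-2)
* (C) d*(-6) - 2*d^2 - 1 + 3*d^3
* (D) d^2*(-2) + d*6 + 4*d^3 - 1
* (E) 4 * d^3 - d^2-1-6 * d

Adding the polynomials and combining like terms:
(-2*d + 0 + d^3*4 - d^2) + (-4*d - 1 - d^2)
= d * (-6) - 1 + d^3 * 4 + d^2 * (-2)
B) d * (-6) - 1 + d^3 * 4 + d^2 * (-2)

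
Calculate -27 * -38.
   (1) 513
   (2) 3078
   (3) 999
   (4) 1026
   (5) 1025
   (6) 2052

-27 * -38 = 1026
4) 1026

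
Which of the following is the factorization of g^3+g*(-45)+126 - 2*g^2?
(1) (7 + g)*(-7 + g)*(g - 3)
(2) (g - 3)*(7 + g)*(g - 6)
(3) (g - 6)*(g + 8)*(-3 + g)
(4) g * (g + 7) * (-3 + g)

We need to factor g^3+g*(-45)+126 - 2*g^2.
The factored form is (g - 3)*(7 + g)*(g - 6).
2) (g - 3)*(7 + g)*(g - 6)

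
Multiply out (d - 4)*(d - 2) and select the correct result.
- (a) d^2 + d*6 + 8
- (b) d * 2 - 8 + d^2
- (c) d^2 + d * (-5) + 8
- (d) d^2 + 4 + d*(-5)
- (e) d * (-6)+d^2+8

Expanding (d - 4)*(d - 2):
= d * (-6)+d^2+8
e) d * (-6)+d^2+8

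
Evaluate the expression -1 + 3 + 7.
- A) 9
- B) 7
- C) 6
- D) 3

First: -1 + 3 = 2
Then: 2 + 7 = 9
A) 9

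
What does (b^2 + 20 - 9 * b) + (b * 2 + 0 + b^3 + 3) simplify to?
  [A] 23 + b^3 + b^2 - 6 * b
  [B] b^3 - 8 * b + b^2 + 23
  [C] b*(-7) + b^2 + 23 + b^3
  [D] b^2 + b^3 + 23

Adding the polynomials and combining like terms:
(b^2 + 20 - 9*b) + (b*2 + 0 + b^3 + 3)
= b*(-7) + b^2 + 23 + b^3
C) b*(-7) + b^2 + 23 + b^3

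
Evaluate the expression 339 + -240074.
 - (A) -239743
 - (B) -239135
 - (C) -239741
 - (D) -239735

339 + -240074 = -239735
D) -239735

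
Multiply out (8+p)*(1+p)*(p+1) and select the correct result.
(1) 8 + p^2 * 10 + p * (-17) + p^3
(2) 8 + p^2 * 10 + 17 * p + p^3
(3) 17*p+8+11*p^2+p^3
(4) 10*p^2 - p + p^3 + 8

Expanding (8+p)*(1+p)*(p+1):
= 8 + p^2 * 10 + 17 * p + p^3
2) 8 + p^2 * 10 + 17 * p + p^3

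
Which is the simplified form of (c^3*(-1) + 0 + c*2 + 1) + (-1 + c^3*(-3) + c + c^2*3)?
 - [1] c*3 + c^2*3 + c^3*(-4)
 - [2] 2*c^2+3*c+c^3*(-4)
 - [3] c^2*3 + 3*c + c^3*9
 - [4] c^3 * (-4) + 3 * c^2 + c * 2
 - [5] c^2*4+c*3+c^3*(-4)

Adding the polynomials and combining like terms:
(c^3*(-1) + 0 + c*2 + 1) + (-1 + c^3*(-3) + c + c^2*3)
= c*3 + c^2*3 + c^3*(-4)
1) c*3 + c^2*3 + c^3*(-4)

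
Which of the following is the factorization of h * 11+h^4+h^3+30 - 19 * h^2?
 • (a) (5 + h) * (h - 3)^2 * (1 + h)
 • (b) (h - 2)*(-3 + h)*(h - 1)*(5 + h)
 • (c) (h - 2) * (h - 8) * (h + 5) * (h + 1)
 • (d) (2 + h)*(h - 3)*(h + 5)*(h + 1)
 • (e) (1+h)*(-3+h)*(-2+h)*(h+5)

We need to factor h * 11+h^4+h^3+30 - 19 * h^2.
The factored form is (1+h)*(-3+h)*(-2+h)*(h+5).
e) (1+h)*(-3+h)*(-2+h)*(h+5)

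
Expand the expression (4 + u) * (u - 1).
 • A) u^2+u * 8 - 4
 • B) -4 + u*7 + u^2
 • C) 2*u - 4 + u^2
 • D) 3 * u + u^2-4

Expanding (4 + u) * (u - 1):
= 3 * u + u^2-4
D) 3 * u + u^2-4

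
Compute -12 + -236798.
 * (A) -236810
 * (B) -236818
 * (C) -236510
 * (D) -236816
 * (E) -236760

-12 + -236798 = -236810
A) -236810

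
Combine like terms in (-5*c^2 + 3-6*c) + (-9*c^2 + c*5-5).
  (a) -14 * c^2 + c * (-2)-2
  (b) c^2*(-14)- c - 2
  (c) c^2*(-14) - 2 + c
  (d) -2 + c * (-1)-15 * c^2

Adding the polynomials and combining like terms:
(-5*c^2 + 3 - 6*c) + (-9*c^2 + c*5 - 5)
= c^2*(-14)- c - 2
b) c^2*(-14)- c - 2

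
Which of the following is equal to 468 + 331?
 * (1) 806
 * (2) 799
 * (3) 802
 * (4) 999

468 + 331 = 799
2) 799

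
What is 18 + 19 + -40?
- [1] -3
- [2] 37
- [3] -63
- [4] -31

First: 18 + 19 = 37
Then: 37 + -40 = -3
1) -3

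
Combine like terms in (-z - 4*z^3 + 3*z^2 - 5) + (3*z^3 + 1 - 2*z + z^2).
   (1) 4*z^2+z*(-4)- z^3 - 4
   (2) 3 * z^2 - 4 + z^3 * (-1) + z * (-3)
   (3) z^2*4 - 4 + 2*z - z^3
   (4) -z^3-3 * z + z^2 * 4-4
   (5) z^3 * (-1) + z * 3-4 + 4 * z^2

Adding the polynomials and combining like terms:
(-z - 4*z^3 + 3*z^2 - 5) + (3*z^3 + 1 - 2*z + z^2)
= -z^3-3 * z + z^2 * 4-4
4) -z^3-3 * z + z^2 * 4-4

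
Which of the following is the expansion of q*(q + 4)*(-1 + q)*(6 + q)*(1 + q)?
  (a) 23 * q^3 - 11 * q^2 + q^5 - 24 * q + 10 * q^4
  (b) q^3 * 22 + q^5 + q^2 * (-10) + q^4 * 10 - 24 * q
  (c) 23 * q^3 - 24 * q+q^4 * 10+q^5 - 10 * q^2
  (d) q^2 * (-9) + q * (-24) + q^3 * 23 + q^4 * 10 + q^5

Expanding q*(q + 4)*(-1 + q)*(6 + q)*(1 + q):
= 23 * q^3 - 24 * q+q^4 * 10+q^5 - 10 * q^2
c) 23 * q^3 - 24 * q+q^4 * 10+q^5 - 10 * q^2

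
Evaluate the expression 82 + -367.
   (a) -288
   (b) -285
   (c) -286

82 + -367 = -285
b) -285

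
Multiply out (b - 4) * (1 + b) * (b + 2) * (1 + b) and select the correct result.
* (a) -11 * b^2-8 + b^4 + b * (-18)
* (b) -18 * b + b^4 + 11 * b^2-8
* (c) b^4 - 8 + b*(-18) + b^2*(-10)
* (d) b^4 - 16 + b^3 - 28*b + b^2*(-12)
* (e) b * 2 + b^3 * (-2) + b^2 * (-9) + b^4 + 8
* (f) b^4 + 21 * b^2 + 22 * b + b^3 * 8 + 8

Expanding (b - 4) * (1 + b) * (b + 2) * (1 + b):
= -11 * b^2-8 + b^4 + b * (-18)
a) -11 * b^2-8 + b^4 + b * (-18)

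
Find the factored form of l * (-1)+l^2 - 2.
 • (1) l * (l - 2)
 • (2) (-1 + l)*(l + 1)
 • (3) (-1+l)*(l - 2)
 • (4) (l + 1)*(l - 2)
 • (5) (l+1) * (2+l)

We need to factor l * (-1)+l^2 - 2.
The factored form is (l + 1)*(l - 2).
4) (l + 1)*(l - 2)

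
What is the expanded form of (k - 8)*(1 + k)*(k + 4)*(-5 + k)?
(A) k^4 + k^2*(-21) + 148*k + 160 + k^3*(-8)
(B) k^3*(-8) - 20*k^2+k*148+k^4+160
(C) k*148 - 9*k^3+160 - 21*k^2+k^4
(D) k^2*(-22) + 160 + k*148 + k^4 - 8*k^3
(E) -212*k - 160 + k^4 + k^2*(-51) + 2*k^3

Expanding (k - 8)*(1 + k)*(k + 4)*(-5 + k):
= k^4 + k^2*(-21) + 148*k + 160 + k^3*(-8)
A) k^4 + k^2*(-21) + 148*k + 160 + k^3*(-8)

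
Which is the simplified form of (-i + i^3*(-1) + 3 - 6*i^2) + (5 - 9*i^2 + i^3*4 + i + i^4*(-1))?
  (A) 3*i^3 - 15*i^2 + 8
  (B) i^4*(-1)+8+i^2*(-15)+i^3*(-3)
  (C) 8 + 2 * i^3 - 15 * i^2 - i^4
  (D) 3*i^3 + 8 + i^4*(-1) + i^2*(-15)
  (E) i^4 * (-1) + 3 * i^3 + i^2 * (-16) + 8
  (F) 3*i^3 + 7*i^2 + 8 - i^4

Adding the polynomials and combining like terms:
(-i + i^3*(-1) + 3 - 6*i^2) + (5 - 9*i^2 + i^3*4 + i + i^4*(-1))
= 3*i^3 + 8 + i^4*(-1) + i^2*(-15)
D) 3*i^3 + 8 + i^4*(-1) + i^2*(-15)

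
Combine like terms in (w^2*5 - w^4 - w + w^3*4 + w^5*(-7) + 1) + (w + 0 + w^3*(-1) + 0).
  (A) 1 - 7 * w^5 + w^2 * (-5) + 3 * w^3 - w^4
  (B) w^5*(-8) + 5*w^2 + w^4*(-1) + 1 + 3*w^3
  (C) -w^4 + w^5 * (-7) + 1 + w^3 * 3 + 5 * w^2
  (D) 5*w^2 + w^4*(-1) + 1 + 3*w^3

Adding the polynomials and combining like terms:
(w^2*5 - w^4 - w + w^3*4 + w^5*(-7) + 1) + (w + 0 + w^3*(-1) + 0)
= -w^4 + w^5 * (-7) + 1 + w^3 * 3 + 5 * w^2
C) -w^4 + w^5 * (-7) + 1 + w^3 * 3 + 5 * w^2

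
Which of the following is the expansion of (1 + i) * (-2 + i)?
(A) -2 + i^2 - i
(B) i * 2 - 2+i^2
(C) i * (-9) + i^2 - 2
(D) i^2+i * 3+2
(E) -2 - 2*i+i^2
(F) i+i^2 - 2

Expanding (1 + i) * (-2 + i):
= -2 + i^2 - i
A) -2 + i^2 - i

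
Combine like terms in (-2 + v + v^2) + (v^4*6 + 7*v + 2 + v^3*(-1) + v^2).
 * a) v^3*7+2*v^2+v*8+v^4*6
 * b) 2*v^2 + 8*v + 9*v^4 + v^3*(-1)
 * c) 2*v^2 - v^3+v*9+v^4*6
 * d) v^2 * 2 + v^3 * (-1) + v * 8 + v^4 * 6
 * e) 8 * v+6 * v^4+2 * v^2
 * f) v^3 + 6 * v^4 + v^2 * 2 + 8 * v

Adding the polynomials and combining like terms:
(-2 + v + v^2) + (v^4*6 + 7*v + 2 + v^3*(-1) + v^2)
= v^2 * 2 + v^3 * (-1) + v * 8 + v^4 * 6
d) v^2 * 2 + v^3 * (-1) + v * 8 + v^4 * 6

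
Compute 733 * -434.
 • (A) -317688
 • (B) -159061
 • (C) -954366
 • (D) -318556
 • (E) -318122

733 * -434 = -318122
E) -318122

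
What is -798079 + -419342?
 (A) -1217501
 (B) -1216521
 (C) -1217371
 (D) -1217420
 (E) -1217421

-798079 + -419342 = -1217421
E) -1217421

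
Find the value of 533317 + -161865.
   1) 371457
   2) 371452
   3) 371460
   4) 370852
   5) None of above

533317 + -161865 = 371452
2) 371452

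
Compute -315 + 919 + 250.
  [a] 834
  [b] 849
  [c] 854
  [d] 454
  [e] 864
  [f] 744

First: -315 + 919 = 604
Then: 604 + 250 = 854
c) 854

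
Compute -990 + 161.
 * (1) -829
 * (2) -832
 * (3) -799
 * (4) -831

-990 + 161 = -829
1) -829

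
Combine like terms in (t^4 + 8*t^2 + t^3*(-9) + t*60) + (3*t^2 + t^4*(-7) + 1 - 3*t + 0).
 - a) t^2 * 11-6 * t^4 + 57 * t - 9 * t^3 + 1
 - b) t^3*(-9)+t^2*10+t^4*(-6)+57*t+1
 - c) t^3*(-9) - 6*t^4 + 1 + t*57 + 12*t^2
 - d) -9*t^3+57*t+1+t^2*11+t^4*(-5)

Adding the polynomials and combining like terms:
(t^4 + 8*t^2 + t^3*(-9) + t*60) + (3*t^2 + t^4*(-7) + 1 - 3*t + 0)
= t^2 * 11-6 * t^4 + 57 * t - 9 * t^3 + 1
a) t^2 * 11-6 * t^4 + 57 * t - 9 * t^3 + 1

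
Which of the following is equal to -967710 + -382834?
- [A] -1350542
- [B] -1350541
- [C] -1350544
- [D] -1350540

-967710 + -382834 = -1350544
C) -1350544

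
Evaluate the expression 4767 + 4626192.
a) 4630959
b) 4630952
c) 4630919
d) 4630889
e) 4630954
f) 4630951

4767 + 4626192 = 4630959
a) 4630959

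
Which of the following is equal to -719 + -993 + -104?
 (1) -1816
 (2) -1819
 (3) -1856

First: -719 + -993 = -1712
Then: -1712 + -104 = -1816
1) -1816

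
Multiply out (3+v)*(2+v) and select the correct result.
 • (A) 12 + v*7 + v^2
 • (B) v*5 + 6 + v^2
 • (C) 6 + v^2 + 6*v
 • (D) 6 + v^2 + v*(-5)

Expanding (3+v)*(2+v):
= v*5 + 6 + v^2
B) v*5 + 6 + v^2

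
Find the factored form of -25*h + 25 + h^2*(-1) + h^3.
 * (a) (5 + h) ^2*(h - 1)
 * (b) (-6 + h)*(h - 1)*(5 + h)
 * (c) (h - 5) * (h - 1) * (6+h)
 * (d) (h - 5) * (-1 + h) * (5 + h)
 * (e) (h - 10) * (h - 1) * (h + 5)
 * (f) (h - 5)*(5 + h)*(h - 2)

We need to factor -25*h + 25 + h^2*(-1) + h^3.
The factored form is (h - 5) * (-1 + h) * (5 + h).
d) (h - 5) * (-1 + h) * (5 + h)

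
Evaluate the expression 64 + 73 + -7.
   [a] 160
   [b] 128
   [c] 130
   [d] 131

First: 64 + 73 = 137
Then: 137 + -7 = 130
c) 130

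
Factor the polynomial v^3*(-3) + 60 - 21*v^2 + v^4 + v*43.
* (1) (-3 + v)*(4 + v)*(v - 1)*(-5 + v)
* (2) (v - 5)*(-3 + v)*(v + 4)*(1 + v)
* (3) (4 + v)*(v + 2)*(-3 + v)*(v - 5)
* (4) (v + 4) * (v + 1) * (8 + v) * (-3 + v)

We need to factor v^3*(-3) + 60 - 21*v^2 + v^4 + v*43.
The factored form is (v - 5)*(-3 + v)*(v + 4)*(1 + v).
2) (v - 5)*(-3 + v)*(v + 4)*(1 + v)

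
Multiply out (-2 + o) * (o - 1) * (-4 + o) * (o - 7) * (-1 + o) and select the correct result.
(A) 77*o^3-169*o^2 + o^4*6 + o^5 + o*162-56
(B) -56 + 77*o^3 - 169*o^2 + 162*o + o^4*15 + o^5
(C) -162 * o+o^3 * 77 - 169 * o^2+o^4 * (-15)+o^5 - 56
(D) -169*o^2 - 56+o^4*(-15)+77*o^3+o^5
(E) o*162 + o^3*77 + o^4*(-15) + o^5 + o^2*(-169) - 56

Expanding (-2 + o) * (o - 1) * (-4 + o) * (o - 7) * (-1 + o):
= o*162 + o^3*77 + o^4*(-15) + o^5 + o^2*(-169) - 56
E) o*162 + o^3*77 + o^4*(-15) + o^5 + o^2*(-169) - 56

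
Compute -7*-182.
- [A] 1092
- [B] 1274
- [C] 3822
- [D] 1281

-7 * -182 = 1274
B) 1274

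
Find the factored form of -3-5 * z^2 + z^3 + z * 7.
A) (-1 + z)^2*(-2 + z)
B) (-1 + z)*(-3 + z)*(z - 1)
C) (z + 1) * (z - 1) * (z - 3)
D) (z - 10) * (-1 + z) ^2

We need to factor -3-5 * z^2 + z^3 + z * 7.
The factored form is (-1 + z)*(-3 + z)*(z - 1).
B) (-1 + z)*(-3 + z)*(z - 1)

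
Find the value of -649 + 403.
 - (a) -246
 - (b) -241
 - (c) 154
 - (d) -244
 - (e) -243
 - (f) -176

-649 + 403 = -246
a) -246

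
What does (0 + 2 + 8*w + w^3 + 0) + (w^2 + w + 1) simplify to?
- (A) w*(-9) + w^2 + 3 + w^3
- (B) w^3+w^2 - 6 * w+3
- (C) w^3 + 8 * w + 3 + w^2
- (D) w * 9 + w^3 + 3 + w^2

Adding the polynomials and combining like terms:
(0 + 2 + 8*w + w^3 + 0) + (w^2 + w + 1)
= w * 9 + w^3 + 3 + w^2
D) w * 9 + w^3 + 3 + w^2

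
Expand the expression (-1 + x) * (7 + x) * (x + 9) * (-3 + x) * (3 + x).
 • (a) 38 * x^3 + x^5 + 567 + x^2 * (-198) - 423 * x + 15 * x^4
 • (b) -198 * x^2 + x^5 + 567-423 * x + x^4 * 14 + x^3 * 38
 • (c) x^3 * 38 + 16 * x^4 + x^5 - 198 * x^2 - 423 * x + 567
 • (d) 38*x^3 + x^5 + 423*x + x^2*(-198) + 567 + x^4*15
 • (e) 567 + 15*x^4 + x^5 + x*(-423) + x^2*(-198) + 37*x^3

Expanding (-1 + x) * (7 + x) * (x + 9) * (-3 + x) * (3 + x):
= 38 * x^3 + x^5 + 567 + x^2 * (-198) - 423 * x + 15 * x^4
a) 38 * x^3 + x^5 + 567 + x^2 * (-198) - 423 * x + 15 * x^4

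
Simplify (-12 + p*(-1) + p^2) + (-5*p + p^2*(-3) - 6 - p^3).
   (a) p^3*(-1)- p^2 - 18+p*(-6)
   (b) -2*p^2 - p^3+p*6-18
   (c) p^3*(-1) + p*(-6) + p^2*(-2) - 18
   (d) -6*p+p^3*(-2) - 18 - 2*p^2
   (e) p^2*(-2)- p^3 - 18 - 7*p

Adding the polynomials and combining like terms:
(-12 + p*(-1) + p^2) + (-5*p + p^2*(-3) - 6 - p^3)
= p^3*(-1) + p*(-6) + p^2*(-2) - 18
c) p^3*(-1) + p*(-6) + p^2*(-2) - 18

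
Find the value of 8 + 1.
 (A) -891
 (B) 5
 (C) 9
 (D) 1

8 + 1 = 9
C) 9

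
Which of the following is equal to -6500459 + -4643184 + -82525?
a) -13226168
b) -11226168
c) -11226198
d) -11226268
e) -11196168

First: -6500459 + -4643184 = -11143643
Then: -11143643 + -82525 = -11226168
b) -11226168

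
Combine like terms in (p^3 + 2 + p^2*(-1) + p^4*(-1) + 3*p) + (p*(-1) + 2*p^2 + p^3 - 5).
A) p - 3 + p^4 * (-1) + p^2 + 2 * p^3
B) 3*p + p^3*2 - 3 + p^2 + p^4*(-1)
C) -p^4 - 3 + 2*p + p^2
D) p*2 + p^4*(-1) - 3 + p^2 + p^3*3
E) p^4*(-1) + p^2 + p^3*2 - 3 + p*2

Adding the polynomials and combining like terms:
(p^3 + 2 + p^2*(-1) + p^4*(-1) + 3*p) + (p*(-1) + 2*p^2 + p^3 - 5)
= p^4*(-1) + p^2 + p^3*2 - 3 + p*2
E) p^4*(-1) + p^2 + p^3*2 - 3 + p*2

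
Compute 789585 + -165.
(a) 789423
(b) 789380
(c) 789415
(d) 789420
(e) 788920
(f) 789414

789585 + -165 = 789420
d) 789420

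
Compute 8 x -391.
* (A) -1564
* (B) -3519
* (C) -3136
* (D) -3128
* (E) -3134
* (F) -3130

8 * -391 = -3128
D) -3128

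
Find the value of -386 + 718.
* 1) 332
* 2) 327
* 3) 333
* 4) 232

-386 + 718 = 332
1) 332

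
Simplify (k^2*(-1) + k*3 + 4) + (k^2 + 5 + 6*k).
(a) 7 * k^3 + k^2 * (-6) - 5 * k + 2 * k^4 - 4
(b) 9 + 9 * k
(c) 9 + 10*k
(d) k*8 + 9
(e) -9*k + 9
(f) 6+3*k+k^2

Adding the polynomials and combining like terms:
(k^2*(-1) + k*3 + 4) + (k^2 + 5 + 6*k)
= 9 + 9 * k
b) 9 + 9 * k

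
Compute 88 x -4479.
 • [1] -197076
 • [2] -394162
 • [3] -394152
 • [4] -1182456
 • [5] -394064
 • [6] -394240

88 * -4479 = -394152
3) -394152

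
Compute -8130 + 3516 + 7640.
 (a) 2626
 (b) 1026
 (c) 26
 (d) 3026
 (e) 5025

First: -8130 + 3516 = -4614
Then: -4614 + 7640 = 3026
d) 3026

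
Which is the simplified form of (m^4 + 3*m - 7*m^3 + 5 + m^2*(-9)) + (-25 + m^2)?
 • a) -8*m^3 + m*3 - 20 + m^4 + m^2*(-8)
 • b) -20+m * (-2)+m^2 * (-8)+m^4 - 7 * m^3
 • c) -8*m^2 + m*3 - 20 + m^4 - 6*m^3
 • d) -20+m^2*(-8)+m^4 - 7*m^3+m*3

Adding the polynomials and combining like terms:
(m^4 + 3*m - 7*m^3 + 5 + m^2*(-9)) + (-25 + m^2)
= -20+m^2*(-8)+m^4 - 7*m^3+m*3
d) -20+m^2*(-8)+m^4 - 7*m^3+m*3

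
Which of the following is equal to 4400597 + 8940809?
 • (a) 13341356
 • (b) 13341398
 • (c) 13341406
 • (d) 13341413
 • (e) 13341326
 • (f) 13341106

4400597 + 8940809 = 13341406
c) 13341406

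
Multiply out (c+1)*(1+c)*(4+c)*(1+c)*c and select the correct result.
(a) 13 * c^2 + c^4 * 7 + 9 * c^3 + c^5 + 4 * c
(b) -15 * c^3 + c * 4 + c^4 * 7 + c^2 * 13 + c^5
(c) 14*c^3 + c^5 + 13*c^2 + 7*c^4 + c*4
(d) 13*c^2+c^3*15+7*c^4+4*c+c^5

Expanding (c+1)*(1+c)*(4+c)*(1+c)*c:
= 13*c^2+c^3*15+7*c^4+4*c+c^5
d) 13*c^2+c^3*15+7*c^4+4*c+c^5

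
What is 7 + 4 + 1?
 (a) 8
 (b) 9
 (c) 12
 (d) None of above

First: 7 + 4 = 11
Then: 11 + 1 = 12
c) 12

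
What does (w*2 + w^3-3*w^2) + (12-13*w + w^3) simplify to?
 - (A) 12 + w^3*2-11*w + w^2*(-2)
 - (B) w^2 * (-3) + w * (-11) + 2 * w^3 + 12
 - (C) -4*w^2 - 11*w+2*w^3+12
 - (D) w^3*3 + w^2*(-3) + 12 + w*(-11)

Adding the polynomials and combining like terms:
(w*2 + w^3 - 3*w^2) + (12 - 13*w + w^3)
= w^2 * (-3) + w * (-11) + 2 * w^3 + 12
B) w^2 * (-3) + w * (-11) + 2 * w^3 + 12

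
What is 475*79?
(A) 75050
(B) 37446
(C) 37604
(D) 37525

475 * 79 = 37525
D) 37525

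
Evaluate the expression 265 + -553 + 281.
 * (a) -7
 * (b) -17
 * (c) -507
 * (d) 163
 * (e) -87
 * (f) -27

First: 265 + -553 = -288
Then: -288 + 281 = -7
a) -7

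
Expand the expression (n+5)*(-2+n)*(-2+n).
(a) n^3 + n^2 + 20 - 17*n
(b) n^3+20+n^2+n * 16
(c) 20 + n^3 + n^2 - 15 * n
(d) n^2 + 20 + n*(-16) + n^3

Expanding (n+5)*(-2+n)*(-2+n):
= n^2 + 20 + n*(-16) + n^3
d) n^2 + 20 + n*(-16) + n^3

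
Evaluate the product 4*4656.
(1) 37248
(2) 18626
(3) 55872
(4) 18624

4 * 4656 = 18624
4) 18624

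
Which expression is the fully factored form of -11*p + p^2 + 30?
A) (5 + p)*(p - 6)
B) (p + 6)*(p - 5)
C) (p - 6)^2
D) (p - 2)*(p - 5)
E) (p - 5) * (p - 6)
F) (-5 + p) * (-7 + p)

We need to factor -11*p + p^2 + 30.
The factored form is (p - 5) * (p - 6).
E) (p - 5) * (p - 6)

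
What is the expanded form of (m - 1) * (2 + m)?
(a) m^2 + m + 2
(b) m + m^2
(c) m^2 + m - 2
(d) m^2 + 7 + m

Expanding (m - 1) * (2 + m):
= m^2 + m - 2
c) m^2 + m - 2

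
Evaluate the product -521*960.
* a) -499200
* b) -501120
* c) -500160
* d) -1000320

-521 * 960 = -500160
c) -500160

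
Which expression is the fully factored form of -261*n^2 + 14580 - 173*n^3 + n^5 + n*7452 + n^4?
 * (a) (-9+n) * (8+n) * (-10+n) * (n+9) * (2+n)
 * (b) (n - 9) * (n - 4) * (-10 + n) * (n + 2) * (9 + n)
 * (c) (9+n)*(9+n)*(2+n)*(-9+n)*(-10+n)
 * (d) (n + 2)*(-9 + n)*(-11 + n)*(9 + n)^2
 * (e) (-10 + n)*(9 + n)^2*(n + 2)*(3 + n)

We need to factor -261*n^2 + 14580 - 173*n^3 + n^5 + n*7452 + n^4.
The factored form is (9+n)*(9+n)*(2+n)*(-9+n)*(-10+n).
c) (9+n)*(9+n)*(2+n)*(-9+n)*(-10+n)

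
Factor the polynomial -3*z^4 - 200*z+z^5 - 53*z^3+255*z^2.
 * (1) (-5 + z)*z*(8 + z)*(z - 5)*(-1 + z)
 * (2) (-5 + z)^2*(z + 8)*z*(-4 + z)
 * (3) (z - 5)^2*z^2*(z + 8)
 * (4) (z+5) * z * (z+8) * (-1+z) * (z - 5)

We need to factor -3*z^4 - 200*z+z^5 - 53*z^3+255*z^2.
The factored form is (-5 + z)*z*(8 + z)*(z - 5)*(-1 + z).
1) (-5 + z)*z*(8 + z)*(z - 5)*(-1 + z)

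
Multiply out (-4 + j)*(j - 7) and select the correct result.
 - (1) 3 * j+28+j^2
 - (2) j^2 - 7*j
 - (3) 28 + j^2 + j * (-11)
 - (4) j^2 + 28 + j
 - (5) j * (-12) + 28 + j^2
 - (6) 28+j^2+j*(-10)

Expanding (-4 + j)*(j - 7):
= 28 + j^2 + j * (-11)
3) 28 + j^2 + j * (-11)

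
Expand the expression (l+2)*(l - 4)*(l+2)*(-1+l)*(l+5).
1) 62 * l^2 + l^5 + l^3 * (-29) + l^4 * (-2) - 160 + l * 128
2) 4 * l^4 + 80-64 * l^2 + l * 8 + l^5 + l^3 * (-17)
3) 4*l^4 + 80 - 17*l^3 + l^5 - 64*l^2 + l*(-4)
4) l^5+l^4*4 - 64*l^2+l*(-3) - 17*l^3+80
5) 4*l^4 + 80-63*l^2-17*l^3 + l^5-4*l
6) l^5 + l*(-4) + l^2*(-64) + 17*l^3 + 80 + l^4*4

Expanding (l+2)*(l - 4)*(l+2)*(-1+l)*(l+5):
= 4*l^4 + 80 - 17*l^3 + l^5 - 64*l^2 + l*(-4)
3) 4*l^4 + 80 - 17*l^3 + l^5 - 64*l^2 + l*(-4)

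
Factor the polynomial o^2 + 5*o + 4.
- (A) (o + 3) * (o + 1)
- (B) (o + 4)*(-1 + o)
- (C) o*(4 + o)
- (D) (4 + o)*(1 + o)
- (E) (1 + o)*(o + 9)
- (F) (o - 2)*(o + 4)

We need to factor o^2 + 5*o + 4.
The factored form is (4 + o)*(1 + o).
D) (4 + o)*(1 + o)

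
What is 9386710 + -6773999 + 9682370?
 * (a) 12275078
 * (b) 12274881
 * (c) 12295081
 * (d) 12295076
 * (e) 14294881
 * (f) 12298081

First: 9386710 + -6773999 = 2612711
Then: 2612711 + 9682370 = 12295081
c) 12295081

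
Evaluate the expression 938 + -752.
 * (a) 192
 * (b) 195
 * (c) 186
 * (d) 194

938 + -752 = 186
c) 186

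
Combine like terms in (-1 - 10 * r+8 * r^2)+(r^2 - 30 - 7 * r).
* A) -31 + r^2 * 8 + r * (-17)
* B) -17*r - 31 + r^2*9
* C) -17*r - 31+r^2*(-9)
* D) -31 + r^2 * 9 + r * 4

Adding the polynomials and combining like terms:
(-1 - 10*r + 8*r^2) + (r^2 - 30 - 7*r)
= -17*r - 31 + r^2*9
B) -17*r - 31 + r^2*9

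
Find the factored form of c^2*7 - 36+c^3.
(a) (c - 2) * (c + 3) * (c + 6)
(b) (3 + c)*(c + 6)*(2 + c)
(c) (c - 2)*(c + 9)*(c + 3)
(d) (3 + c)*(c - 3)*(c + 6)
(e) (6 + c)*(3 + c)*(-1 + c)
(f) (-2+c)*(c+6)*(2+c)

We need to factor c^2*7 - 36+c^3.
The factored form is (c - 2) * (c + 3) * (c + 6).
a) (c - 2) * (c + 3) * (c + 6)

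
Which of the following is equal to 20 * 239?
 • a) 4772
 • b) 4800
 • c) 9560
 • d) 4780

20 * 239 = 4780
d) 4780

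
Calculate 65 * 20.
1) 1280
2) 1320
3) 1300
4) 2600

65 * 20 = 1300
3) 1300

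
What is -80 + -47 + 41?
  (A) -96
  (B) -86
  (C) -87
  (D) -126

First: -80 + -47 = -127
Then: -127 + 41 = -86
B) -86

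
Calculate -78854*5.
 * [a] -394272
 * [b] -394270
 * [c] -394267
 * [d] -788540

-78854 * 5 = -394270
b) -394270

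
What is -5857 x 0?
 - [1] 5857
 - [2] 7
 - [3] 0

-5857 * 0 = 0
3) 0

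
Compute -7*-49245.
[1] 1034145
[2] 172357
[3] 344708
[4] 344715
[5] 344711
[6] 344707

-7 * -49245 = 344715
4) 344715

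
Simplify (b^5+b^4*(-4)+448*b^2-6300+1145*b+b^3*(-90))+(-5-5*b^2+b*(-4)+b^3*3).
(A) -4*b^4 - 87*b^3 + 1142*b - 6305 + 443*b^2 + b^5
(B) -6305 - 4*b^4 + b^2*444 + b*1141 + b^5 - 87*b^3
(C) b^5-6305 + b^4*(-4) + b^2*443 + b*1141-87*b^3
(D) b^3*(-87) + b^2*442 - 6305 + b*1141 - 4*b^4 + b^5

Adding the polynomials and combining like terms:
(b^5 + b^4*(-4) + 448*b^2 - 6300 + 1145*b + b^3*(-90)) + (-5 - 5*b^2 + b*(-4) + b^3*3)
= b^5-6305 + b^4*(-4) + b^2*443 + b*1141-87*b^3
C) b^5-6305 + b^4*(-4) + b^2*443 + b*1141-87*b^3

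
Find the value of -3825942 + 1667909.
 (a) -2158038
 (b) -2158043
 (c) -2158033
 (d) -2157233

-3825942 + 1667909 = -2158033
c) -2158033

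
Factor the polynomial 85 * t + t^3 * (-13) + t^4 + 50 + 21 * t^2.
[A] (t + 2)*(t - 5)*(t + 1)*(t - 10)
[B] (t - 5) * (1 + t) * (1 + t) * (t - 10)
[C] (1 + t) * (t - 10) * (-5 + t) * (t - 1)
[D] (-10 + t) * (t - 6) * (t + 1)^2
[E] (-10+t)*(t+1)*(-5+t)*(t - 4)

We need to factor 85 * t + t^3 * (-13) + t^4 + 50 + 21 * t^2.
The factored form is (t - 5) * (1 + t) * (1 + t) * (t - 10).
B) (t - 5) * (1 + t) * (1 + t) * (t - 10)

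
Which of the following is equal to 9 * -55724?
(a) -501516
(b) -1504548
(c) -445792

9 * -55724 = -501516
a) -501516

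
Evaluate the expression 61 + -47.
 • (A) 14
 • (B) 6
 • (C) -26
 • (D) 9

61 + -47 = 14
A) 14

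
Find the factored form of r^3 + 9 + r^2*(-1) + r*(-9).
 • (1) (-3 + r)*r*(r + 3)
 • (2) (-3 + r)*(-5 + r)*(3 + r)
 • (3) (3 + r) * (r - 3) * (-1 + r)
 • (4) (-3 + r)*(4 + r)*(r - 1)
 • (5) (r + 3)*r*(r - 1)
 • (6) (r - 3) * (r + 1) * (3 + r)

We need to factor r^3 + 9 + r^2*(-1) + r*(-9).
The factored form is (3 + r) * (r - 3) * (-1 + r).
3) (3 + r) * (r - 3) * (-1 + r)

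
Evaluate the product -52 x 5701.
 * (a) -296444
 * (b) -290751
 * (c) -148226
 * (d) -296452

-52 * 5701 = -296452
d) -296452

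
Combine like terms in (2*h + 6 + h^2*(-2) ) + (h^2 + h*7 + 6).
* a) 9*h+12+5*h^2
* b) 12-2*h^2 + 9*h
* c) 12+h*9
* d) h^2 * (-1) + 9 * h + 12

Adding the polynomials and combining like terms:
(2*h + 6 + h^2*(-2)) + (h^2 + h*7 + 6)
= h^2 * (-1) + 9 * h + 12
d) h^2 * (-1) + 9 * h + 12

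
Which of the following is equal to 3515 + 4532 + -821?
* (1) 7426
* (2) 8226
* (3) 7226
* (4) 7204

First: 3515 + 4532 = 8047
Then: 8047 + -821 = 7226
3) 7226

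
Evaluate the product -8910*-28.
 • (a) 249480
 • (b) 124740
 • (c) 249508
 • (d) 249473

-8910 * -28 = 249480
a) 249480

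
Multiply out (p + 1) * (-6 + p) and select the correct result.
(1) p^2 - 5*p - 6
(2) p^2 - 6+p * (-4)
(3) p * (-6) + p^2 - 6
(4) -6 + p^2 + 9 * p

Expanding (p + 1) * (-6 + p):
= p^2 - 5*p - 6
1) p^2 - 5*p - 6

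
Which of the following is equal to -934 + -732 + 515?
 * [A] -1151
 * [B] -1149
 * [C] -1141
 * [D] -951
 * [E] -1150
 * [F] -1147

First: -934 + -732 = -1666
Then: -1666 + 515 = -1151
A) -1151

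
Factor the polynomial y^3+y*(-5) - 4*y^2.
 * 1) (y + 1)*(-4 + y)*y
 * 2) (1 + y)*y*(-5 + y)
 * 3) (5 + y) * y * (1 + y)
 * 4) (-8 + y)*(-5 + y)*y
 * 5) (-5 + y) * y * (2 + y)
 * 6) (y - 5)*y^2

We need to factor y^3+y*(-5) - 4*y^2.
The factored form is (1 + y)*y*(-5 + y).
2) (1 + y)*y*(-5 + y)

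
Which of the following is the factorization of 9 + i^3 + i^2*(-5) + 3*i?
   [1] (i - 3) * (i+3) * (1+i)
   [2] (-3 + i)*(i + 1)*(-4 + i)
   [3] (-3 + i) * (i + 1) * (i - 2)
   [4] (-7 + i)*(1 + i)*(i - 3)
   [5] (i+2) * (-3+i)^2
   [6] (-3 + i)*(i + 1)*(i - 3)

We need to factor 9 + i^3 + i^2*(-5) + 3*i.
The factored form is (-3 + i)*(i + 1)*(i - 3).
6) (-3 + i)*(i + 1)*(i - 3)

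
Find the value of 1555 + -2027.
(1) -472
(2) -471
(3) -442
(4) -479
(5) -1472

1555 + -2027 = -472
1) -472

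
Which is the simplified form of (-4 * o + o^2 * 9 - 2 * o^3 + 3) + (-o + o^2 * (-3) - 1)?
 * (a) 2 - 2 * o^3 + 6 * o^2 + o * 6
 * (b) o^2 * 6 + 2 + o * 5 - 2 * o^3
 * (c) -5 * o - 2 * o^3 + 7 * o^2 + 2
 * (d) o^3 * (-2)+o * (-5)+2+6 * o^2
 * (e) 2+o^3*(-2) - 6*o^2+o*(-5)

Adding the polynomials and combining like terms:
(-4*o + o^2*9 - 2*o^3 + 3) + (-o + o^2*(-3) - 1)
= o^3 * (-2)+o * (-5)+2+6 * o^2
d) o^3 * (-2)+o * (-5)+2+6 * o^2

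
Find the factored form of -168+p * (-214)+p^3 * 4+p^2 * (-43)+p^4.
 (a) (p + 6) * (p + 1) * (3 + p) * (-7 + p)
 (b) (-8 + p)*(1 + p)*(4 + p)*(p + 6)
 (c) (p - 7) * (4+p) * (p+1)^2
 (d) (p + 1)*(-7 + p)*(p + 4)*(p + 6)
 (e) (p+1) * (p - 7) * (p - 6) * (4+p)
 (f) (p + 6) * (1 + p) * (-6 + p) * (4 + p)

We need to factor -168+p * (-214)+p^3 * 4+p^2 * (-43)+p^4.
The factored form is (p + 1)*(-7 + p)*(p + 4)*(p + 6).
d) (p + 1)*(-7 + p)*(p + 4)*(p + 6)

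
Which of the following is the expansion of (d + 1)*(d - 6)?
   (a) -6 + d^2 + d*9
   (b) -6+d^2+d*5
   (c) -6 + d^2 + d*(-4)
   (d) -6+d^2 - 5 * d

Expanding (d + 1)*(d - 6):
= -6+d^2 - 5 * d
d) -6+d^2 - 5 * d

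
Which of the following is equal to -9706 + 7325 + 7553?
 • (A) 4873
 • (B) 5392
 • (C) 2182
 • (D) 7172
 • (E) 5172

First: -9706 + 7325 = -2381
Then: -2381 + 7553 = 5172
E) 5172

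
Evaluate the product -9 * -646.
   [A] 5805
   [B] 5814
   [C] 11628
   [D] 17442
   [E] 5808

-9 * -646 = 5814
B) 5814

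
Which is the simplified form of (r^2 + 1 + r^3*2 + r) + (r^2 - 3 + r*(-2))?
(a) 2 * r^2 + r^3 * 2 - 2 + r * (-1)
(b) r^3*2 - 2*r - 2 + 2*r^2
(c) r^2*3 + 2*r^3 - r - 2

Adding the polynomials and combining like terms:
(r^2 + 1 + r^3*2 + r) + (r^2 - 3 + r*(-2))
= 2 * r^2 + r^3 * 2 - 2 + r * (-1)
a) 2 * r^2 + r^3 * 2 - 2 + r * (-1)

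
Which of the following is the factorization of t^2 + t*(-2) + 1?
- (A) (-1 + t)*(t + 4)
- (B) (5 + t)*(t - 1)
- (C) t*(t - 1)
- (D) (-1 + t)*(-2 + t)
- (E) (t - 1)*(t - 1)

We need to factor t^2 + t*(-2) + 1.
The factored form is (t - 1)*(t - 1).
E) (t - 1)*(t - 1)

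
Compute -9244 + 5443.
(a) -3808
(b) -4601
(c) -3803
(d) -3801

-9244 + 5443 = -3801
d) -3801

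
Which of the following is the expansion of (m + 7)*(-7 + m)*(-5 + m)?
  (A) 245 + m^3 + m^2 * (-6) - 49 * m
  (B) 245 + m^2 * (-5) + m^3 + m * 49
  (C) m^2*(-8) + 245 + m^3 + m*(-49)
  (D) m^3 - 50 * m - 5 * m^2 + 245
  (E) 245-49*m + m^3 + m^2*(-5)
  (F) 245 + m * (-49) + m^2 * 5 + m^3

Expanding (m + 7)*(-7 + m)*(-5 + m):
= 245-49*m + m^3 + m^2*(-5)
E) 245-49*m + m^3 + m^2*(-5)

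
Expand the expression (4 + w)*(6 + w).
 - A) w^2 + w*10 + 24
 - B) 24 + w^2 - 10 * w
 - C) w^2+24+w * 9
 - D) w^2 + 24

Expanding (4 + w)*(6 + w):
= w^2 + w*10 + 24
A) w^2 + w*10 + 24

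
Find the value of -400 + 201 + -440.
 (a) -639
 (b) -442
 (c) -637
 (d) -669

First: -400 + 201 = -199
Then: -199 + -440 = -639
a) -639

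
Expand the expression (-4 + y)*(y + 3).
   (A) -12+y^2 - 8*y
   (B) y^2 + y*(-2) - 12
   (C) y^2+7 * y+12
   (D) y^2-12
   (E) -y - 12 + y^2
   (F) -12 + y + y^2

Expanding (-4 + y)*(y + 3):
= -y - 12 + y^2
E) -y - 12 + y^2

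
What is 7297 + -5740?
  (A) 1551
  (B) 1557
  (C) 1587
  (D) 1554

7297 + -5740 = 1557
B) 1557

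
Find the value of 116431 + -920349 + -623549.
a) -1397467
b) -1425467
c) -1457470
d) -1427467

First: 116431 + -920349 = -803918
Then: -803918 + -623549 = -1427467
d) -1427467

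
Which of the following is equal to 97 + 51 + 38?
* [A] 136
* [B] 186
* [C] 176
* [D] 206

First: 97 + 51 = 148
Then: 148 + 38 = 186
B) 186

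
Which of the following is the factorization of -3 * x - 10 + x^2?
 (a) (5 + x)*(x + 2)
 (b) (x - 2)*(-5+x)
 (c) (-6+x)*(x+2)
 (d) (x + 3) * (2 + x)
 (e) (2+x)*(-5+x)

We need to factor -3 * x - 10 + x^2.
The factored form is (2+x)*(-5+x).
e) (2+x)*(-5+x)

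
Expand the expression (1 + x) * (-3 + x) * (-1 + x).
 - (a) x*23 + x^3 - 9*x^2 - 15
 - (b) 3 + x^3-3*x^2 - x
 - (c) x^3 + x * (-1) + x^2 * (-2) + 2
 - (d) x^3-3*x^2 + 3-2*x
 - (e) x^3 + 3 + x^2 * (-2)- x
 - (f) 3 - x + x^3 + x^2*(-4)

Expanding (1 + x) * (-3 + x) * (-1 + x):
= 3 + x^3-3*x^2 - x
b) 3 + x^3-3*x^2 - x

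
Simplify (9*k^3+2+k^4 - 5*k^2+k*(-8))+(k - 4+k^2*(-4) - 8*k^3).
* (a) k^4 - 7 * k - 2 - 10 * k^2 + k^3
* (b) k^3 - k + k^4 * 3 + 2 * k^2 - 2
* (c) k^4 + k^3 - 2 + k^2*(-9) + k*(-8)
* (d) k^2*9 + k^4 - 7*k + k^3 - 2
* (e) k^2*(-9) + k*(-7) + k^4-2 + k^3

Adding the polynomials and combining like terms:
(9*k^3 + 2 + k^4 - 5*k^2 + k*(-8)) + (k - 4 + k^2*(-4) - 8*k^3)
= k^2*(-9) + k*(-7) + k^4-2 + k^3
e) k^2*(-9) + k*(-7) + k^4-2 + k^3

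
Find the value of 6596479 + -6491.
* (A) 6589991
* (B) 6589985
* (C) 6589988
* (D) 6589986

6596479 + -6491 = 6589988
C) 6589988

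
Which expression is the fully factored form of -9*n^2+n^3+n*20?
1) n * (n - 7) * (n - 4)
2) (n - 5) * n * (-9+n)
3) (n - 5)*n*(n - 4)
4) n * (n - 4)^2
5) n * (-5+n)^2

We need to factor -9*n^2+n^3+n*20.
The factored form is (n - 5)*n*(n - 4).
3) (n - 5)*n*(n - 4)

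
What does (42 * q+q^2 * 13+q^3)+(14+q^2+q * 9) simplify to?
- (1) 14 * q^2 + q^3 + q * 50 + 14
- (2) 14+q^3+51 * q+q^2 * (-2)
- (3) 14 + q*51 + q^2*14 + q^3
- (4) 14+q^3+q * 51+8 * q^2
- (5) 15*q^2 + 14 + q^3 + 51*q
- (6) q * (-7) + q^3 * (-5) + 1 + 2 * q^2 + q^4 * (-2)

Adding the polynomials and combining like terms:
(42*q + q^2*13 + q^3) + (14 + q^2 + q*9)
= 14 + q*51 + q^2*14 + q^3
3) 14 + q*51 + q^2*14 + q^3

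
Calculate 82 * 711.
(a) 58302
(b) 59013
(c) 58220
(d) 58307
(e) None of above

82 * 711 = 58302
a) 58302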